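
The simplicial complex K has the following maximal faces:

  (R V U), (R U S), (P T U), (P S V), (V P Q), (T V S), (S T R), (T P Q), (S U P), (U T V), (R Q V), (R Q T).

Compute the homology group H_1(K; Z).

H_1 = Z/2.

K has 7 vertices, 18 edges, 12 triangles.
rank ∂_1 = 6, rank ∂_2 = 12 ⇒ b_1 = 18 − 6 − 12 = 0; ∂_2 has invariant factor(s) [2] giving torsion. So H_1 ≅ Z/2.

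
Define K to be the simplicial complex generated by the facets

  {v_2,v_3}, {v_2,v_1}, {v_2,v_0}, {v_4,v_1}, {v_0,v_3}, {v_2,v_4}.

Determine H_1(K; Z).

H_1 ≅ Z^2.

Order the vertices as v_0 < v_1 < v_2 < v_3 < v_4. Listing each simplex with vertices in this order, K has dimension 1 with simplices:

  0-simplices (5): [v_0], [v_1], [v_2], [v_3], [v_4]
  1-simplices (6): [v_0,v_2], [v_0,v_3], [v_1,v_2], [v_1,v_4], [v_2,v_3], [v_2,v_4]

giving chain groups C_0 ≅ Z^5, C_1 ≅ Z^6.

The boundary map ∂_1: C_1 → C_0 is given by ∂[p,q] = [q] − [p]. For instance
  ∂[v_2,v_3] = [v_3] − [v_2].
As a 5×6 matrix over Z this has rank 4, with invariant factors (1,1,1,1).

Now H_k = ker ∂_k / im ∂_{k+1}, so:

  H_1: rank ker ∂_1 − rank ∂_2 = (6 − 4) − 0 = 2, and there is no ∂_2, so H_1 = Z^2.

(K is a triangulation of a wedge of 2 circles.)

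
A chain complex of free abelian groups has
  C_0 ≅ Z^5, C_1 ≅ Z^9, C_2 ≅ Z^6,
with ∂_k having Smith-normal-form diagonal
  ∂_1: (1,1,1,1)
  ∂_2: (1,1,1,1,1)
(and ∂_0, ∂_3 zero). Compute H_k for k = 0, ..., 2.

H_0 = Z,  H_1 = 0,  H_2 = Z.

H_0: b_0 = 5 − 0 − 4 = 1; torsion from ∂_1 factors > 1: none. So H_0 = Z.
H_1: b_1 = 9 − 4 − 5 = 0; torsion from ∂_2 factors > 1: none. So H_1 = 0.
H_2: b_2 = 6 − 5 − 0 = 1; torsion from ∂_3 factors > 1: none. So H_2 = Z.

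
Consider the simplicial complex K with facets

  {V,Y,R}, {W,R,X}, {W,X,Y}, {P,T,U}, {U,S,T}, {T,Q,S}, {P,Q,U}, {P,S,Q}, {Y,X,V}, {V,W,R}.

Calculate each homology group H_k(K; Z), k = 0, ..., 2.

Fix the vertex order P < Q < R < S < T < U < V < W < X < Y and write every simplex with vertices in increasing order. Then dim K = 2 and the simplices of K are:

  0-simplices (10): P, Q, R, S, T, U, V, W, X, Y
  1-simplices (20): PQ, PS, PT, PU, QS, QT, QU, RV, RW, RX, RY, ST, SU, TU, VW, VX, VY, WX, WY, XY
  2-simplices (10): PQS, PQU, PTU, QST, RVW, RVY, RWX, STU, VXY, WXY

so the chain groups are C_0 ≅ Z^10, C_1 ≅ Z^20, C_2 ≅ Z^10.

∂_1: C_1 → C_0 maps an edge to its endpoints' difference, ∂[p,q] = q − p. For instance
  ∂WX = X − W.
The 10×20 boundary matrix has rank 8 and Smith normal form diag(1,1,1,1,1,1,1,1).

The boundary map ∂_2: C_2 → C_1 maps a triangle to the signed sum of its edges. For instance
  ∂RVW = VW − RW + RV,
  ∂VXY = XY − VY + VX.
This gives a 20×10 integer matrix of rank 10; reducing to Smith normal form yields diagonal entries (1,1,1,1,1,1,1,1,1,1).

From H_k ≅ ker(∂_k) / im(∂_{k+1}) we obtain:

  H_0: rank C_0 − rank ∂_1 = 10 − 8 = 2, and the invariant factors of ∂_1 are all 1, so H_0 = Z^2.
  H_1: rank ker ∂_1 − rank ∂_2 = (20 − 8) − 10 = 2, and the invariant factors of ∂_2 are all 1, so H_1 = Z^2.
  H_2: rank ker ∂_2 − rank ∂_3 = (10 − 10) − 0 = 0, and there is no ∂_3, so H_2 = 0.

As a check, the Euler characteristic is 10 − 20 + 10 = 0, which agrees with 2 − 2 + 0 = 0.

H_0 ≅ Z^2,  H_1 ≅ Z^2,  H_2 = 0.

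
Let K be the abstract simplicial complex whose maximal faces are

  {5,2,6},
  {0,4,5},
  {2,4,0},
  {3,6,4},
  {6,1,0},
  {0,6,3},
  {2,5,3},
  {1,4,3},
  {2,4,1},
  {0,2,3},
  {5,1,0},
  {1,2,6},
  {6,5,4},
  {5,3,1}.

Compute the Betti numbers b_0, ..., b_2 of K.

b_0 = 1, b_1 = 2, b_2 = 1.

We work with the vertex ordering 0 < 1 < 2 < 3 < 4 < 5 < 6. The simplices of K, each written with vertices in increasing order, are:

  0-simplices (7): [0], [1], [2], [3], [4], [5], [6]
  1-simplices (21): [0,1], [0,2], [0,3], [0,4], [0,5], [0,6], [1,2], [1,3], [1,4], [1,5], [1,6], [2,3], [2,4], [2,5], [2,6], [3,4], [3,5], [3,6], [4,5], [4,6], [5,6]
  2-simplices (14): [0,1,5], [0,1,6], [0,2,3], [0,2,4], [0,3,6], [0,4,5], [1,2,4], [1,2,6], [1,3,4], [1,3,5], [2,3,5], [2,5,6], [3,4,6], [4,5,6]

giving chain groups C_0 ≅ Z^7, C_1 ≅ Z^21, C_2 ≅ Z^14.

∂_1: C_1 → C_0 is given by ∂[p,q] = [q] − [p]. For instance
  ∂[0,1] = [1] − [0].
As a 7×21 matrix over Z this has rank 6, with invariant factors (1,1,1,1,1,1).

Boundary ∂_2: C_2 → C_1 maps a triangle to the signed sum of its edges. For instance
  ∂[1,3,5] = [3,5] − [1,5] + [1,3],
  ∂[0,3,6] = [3,6] − [0,6] + [0,3].
This gives a 21×14 integer matrix of rank 13; reducing to Smith normal form yields diagonal entries (1,1,1,1,1,1,1,1,1,1,1,1,1).

Reading off H_k = ker ∂_k / im ∂_{k+1}:

  H_0: rank C_0 − rank ∂_1 = 7 − 6 = 1, and the invariant factors of ∂_1 are all 1, so H_0 ≅ Z.
  H_1: rank ker ∂_1 − rank ∂_2 = (21 − 6) − 13 = 2, and the invariant factors of ∂_2 are all 1, so H_1 ≅ Z^2.
  H_2: rank ker ∂_2 − rank ∂_3 = (14 − 13) − 0 = 1, and there is no ∂_3, so H_2 ≅ Z.

As a check, the Euler characteristic is 7 − 21 + 14 = 0, which agrees with 1 − 2 + 1 = 0.

Hence the Betti numbers are b_0 = 1, b_1 = 2, b_2 = 1.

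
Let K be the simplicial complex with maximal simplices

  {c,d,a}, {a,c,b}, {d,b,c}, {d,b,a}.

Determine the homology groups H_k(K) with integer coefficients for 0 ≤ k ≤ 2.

Order the vertices as a < b < c < d. Listing each simplex with vertices in this order, K has dimension 2 with simplices:

  0-simplices (4): a, b, c, d
  1-simplices (6): ab, ac, ad, bc, bd, cd
  2-simplices (4): abc, abd, acd, bcd

Hence C_0 ≅ Z^4, C_1 ≅ Z^6, C_2 ≅ Z^4.

∂_1: C_1 → C_0 maps an edge to its endpoints' difference, ∂[p,q] = q − p.
This gives a 4×6 integer matrix of rank 3; reducing to Smith normal form yields diagonal entries (1,1,1).

Boundary ∂_2: C_2 → C_1 acts by ∂[p,q,r] = [q,r] − [p,r] + [p,q]. For instance
  ∂abc = bc − ac + ab,
  ∂abd = bd − ad + ab.
As a 6×4 matrix over Z this has rank 3, with invariant factors (1,1,1).

Reading off H_k = ker ∂_k / im ∂_{k+1}:

  H_0: rank C_0 − rank ∂_1 = 4 − 3 = 1, and the invariant factors of ∂_1 are all 1, so H_0 = Z.
  H_1: rank ker ∂_1 − rank ∂_2 = (6 − 3) − 3 = 0, and the invariant factors of ∂_2 are all 1, so H_1 = 0.
  H_2: rank ker ∂_2 − rank ∂_3 = (4 − 3) − 0 = 1, and there is no ∂_3, so H_2 = Z.

As a check, the Euler characteristic is 4 − 6 + 4 = 2, which agrees with 1 − 0 + 1 = 2.

H_0 ≅ Z,  H_1 = 0,  H_2 ≅ Z.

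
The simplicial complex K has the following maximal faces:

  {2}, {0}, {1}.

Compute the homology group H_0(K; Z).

Order the vertices as 0 < 1 < 2. Listing each simplex with vertices in this order, K has dimension 0 with simplices:

  0-simplices (3): [0], [1], [2]

so the chain groups are C_0 ≅ Z^3.

Computing H_k = (kernel of ∂_k) / (image of ∂_{k+1}):

  H_0: rank C_0 − rank ∂_1 = 3 − 0 = 3, and there is no ∂_1, so H_0 ≅ Z^3.

H_0 = Z^3.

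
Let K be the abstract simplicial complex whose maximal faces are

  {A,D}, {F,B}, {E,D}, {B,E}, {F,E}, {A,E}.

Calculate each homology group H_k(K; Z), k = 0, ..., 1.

K has 5 vertices, 6 edges.
rank ∂_0 = 0, rank ∂_1 = 4 ⇒ b_0 = 5 − 0 − 4 = 1; all invariant factors of ∂_1 are 1 so no torsion. So H_0 ≅ Z.
rank ∂_1 = 4, rank ∂_2 = 0 ⇒ b_1 = 6 − 4 − 0 = 2. So H_1 ≅ Z^2.

H_0 ≅ Z,  H_1 ≅ Z^2.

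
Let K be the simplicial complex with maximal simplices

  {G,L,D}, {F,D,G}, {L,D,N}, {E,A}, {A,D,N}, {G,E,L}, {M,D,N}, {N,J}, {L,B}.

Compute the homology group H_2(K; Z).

H_2 = 0.

K has 10 vertices, 16 edges, 6 triangles.
rank ∂_2 = 6, rank ∂_3 = 0 ⇒ b_2 = 6 − 6 − 0 = 0. So H_2 = 0.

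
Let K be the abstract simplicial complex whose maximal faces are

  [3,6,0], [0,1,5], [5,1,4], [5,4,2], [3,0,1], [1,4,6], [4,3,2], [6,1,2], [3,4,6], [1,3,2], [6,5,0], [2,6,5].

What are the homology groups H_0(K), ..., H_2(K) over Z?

H_0 = Z,  H_1 = Z/2Z,  H_2 = 0.

Take the total order 0 < 1 < 2 < 3 < 4 < 5 < 6 on the vertex set. Then K (dimension 2) consists of the simplices:

  0-simplices (7): [0], [1], [2], [3], [4], [5], [6]
  1-simplices (18): [0,1], [0,3], [0,5], [0,6], [1,2], [1,3], [1,4], [1,5], [1,6], [2,3], [2,4], [2,5], [2,6], [3,4], [3,6], [4,5], [4,6], [5,6]
  2-simplices (12): [0,1,3], [0,1,5], [0,3,6], [0,5,6], [1,2,3], [1,2,6], [1,4,5], [1,4,6], [2,3,4], [2,4,5], [2,5,6], [3,4,6]

Hence C_0 ≅ Z^7, C_1 ≅ Z^18, C_2 ≅ Z^12.

∂_1: C_1 → C_0 is given by ∂[p,q] = [q] − [p]. For instance
  ∂[0,5] = [5] − [0].
This gives a 7×18 integer matrix of rank 6; reducing to Smith normal form yields diagonal entries (1,1,1,1,1,1).

∂_2: C_2 → C_1 maps a triangle to the signed sum of its edges. For instance
  ∂[0,5,6] = [5,6] − [0,6] + [0,5],
  ∂[2,3,4] = [3,4] − [2,4] + [2,3].
This gives a 18×12 integer matrix of rank 12; reducing to Smith normal form yields diagonal entries (1,1,1,1,1,1,1,1,1,1,1,2).

From H_k ≅ ker(∂_k) / im(∂_{k+1}) we obtain:

  H_0: rank C_0 − rank ∂_1 = 7 − 6 = 1, and the invariant factors of ∂_1 are all 1, so H_0 = Z.
  H_1: rank ker ∂_1 − rank ∂_2 = (18 − 6) − 12 = 0, and ∂_2 has invariant factor 2 > 1, so H_1 = Z/2Z.
  H_2: rank ker ∂_2 − rank ∂_3 = (12 − 12) − 0 = 0, and there is no ∂_3, so H_2 = 0.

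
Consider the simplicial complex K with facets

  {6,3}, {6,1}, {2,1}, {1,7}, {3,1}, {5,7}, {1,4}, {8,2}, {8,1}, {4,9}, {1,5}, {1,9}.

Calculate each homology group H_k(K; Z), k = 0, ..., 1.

Take the total order 1 < 2 < 3 < 4 < 5 < 6 < 7 < 8 < 9 on the vertex set. Then K (dimension 1) consists of the simplices:

  0-simplices (9): [1], [2], [3], [4], [5], [6], [7], [8], [9]
  1-simplices (12): [1,2], [1,3], [1,4], [1,5], [1,6], [1,7], [1,8], [1,9], [2,8], [3,6], [4,9], [5,7]

Hence C_0 ≅ Z^9, C_1 ≅ Z^12.

∂_1: C_1 → C_0 is given by ∂[p,q] = [q] − [p]. For instance
  ∂[2,8] = [8] − [2].
The resulting 9×12 matrix has rank 8, and its Smith normal form has invariant factors (1,1,1,1,1,1,1,1).

Computing H_k = (kernel of ∂_k) / (image of ∂_{k+1}):

  H_0: rank C_0 − rank ∂_1 = 9 − 8 = 1, and the invariant factors of ∂_1 are all 1, so H_0 = Z.
  H_1: rank ker ∂_1 − rank ∂_2 = (12 − 8) − 0 = 4, and there is no ∂_2, so H_1 = Z^4.

As a check, the Euler characteristic is 9 − 12 = -3, which agrees with 1 − 4 = -3.
(K is a triangulation of a wedge of 4 circles.)

H_0 ≅ Z,  H_1 ≅ Z^4.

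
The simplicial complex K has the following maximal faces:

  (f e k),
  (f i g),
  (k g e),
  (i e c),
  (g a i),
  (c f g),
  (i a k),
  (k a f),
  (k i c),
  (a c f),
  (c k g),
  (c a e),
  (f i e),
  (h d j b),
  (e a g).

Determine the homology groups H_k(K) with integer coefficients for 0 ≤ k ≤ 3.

H_0 ≅ Z^2,  H_1 ≅ Z^2,  H_2 ≅ Z,  H_3 = 0.

Fix the vertex order a < b < c < d < e < f < g < h < i < j < k and write every simplex with vertices in increasing order. Then dim K = 3 and the simplices of K are:

  0-simplices (11): a, b, c, d, e, f, g, h, i, j, k
  1-simplices (27): ac, ae, af, ag, ai, ak, bd, bh, bj, ce, cf, cg, ci, ck, dh, dj, ef, eg, ei, ek, fg, fi, fk, gi, gk, hj, ik
  2-simplices (18): ace, acf, aeg, afk, agi, aik, bdh, bdj, bhj, cei, cfg, cgk, cik, dhj, efi, efk, egk, fgi
  3-simplices (1): bdhj

giving chain groups C_0 ≅ Z^11, C_1 ≅ Z^27, C_2 ≅ Z^18, C_3 ≅ Z^1.

∂_1: C_1 → C_0 maps an edge to its endpoints' difference, ∂[p,q] = q − p. For instance
  ∂ck = k − c.
The resulting 11×27 matrix has rank 9, and its Smith normal form has invariant factors (1,1,1,1,1,1,1,1,1).

∂_2: C_2 → C_1 sends each 2-simplex [p,q,r] to [q,r] − [p,r] + [p,q]. For instance
  ∂egk = gk − ek + eg,
  ∂aik = ik − ak + ai.
The 27×18 boundary matrix has rank 16 and Smith normal form diag(1,1,1,1,1,1,1,1,1,1,1,1,1,1,1,1).

∂_3: C_3 → C_2 sends each 3-simplex σ to the alternating sum Σ_i (−1)^i (σ with its i-th vertex removed). For instance
  ∂bdhj = dhj − bhj + bdj − bdh.
This gives a 18×1 integer matrix of rank 1; reducing to Smith normal form yields diagonal entries (1).

From H_k ≅ ker(∂_k) / im(∂_{k+1}) we obtain:

  H_0: rank C_0 − rank ∂_1 = 11 − 9 = 2, and the invariant factors of ∂_1 are all 1, so H_0 = Z^2.
  H_1: rank ker ∂_1 − rank ∂_2 = (27 − 9) − 16 = 2, and the invariant factors of ∂_2 are all 1, so H_1 = Z^2.
  H_2: rank ker ∂_2 − rank ∂_3 = (18 − 16) − 1 = 1, and the invariant factors of ∂_3 are all 1, so H_2 = Z.
  H_3: rank ker ∂_3 − rank ∂_4 = (1 − 1) − 0 = 0, and there is no ∂_4, so H_3 = 0.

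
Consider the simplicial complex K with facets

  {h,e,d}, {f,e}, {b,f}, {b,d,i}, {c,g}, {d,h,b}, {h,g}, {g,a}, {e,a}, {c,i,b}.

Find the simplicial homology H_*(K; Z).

H_0 = Z,  H_1 = Z^3,  H_2 = 0.

K has 9 vertices, 15 edges, 4 triangles.
rank ∂_0 = 0, rank ∂_1 = 8 ⇒ b_0 = 9 − 0 − 8 = 1; all invariant factors of ∂_1 are 1 so no torsion. So H_0 = Z.
rank ∂_1 = 8, rank ∂_2 = 4 ⇒ b_1 = 15 − 8 − 4 = 3; all invariant factors of ∂_2 are 1 so no torsion. So H_1 = Z^3.
rank ∂_2 = 4, rank ∂_3 = 0 ⇒ b_2 = 4 − 4 − 0 = 0. So H_2 = 0.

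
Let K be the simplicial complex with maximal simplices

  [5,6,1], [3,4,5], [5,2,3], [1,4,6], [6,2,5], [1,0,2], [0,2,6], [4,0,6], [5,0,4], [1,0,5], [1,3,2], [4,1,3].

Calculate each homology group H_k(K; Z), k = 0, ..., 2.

Take the total order 0 < 1 < 2 < 3 < 4 < 5 < 6 on the vertex set. Then K (dimension 2) consists of the simplices:

  0-simplices (7): [0], [1], [2], [3], [4], [5], [6]
  1-simplices (18): [0,1], [0,2], [0,4], [0,5], [0,6], [1,2], [1,3], [1,4], [1,5], [1,6], [2,3], [2,5], [2,6], [3,4], [3,5], [4,5], [4,6], [5,6]
  2-simplices (12): [0,1,2], [0,1,5], [0,2,6], [0,4,5], [0,4,6], [1,2,3], [1,3,4], [1,4,6], [1,5,6], [2,3,5], [2,5,6], [3,4,5]

so the chain groups are C_0 ≅ Z^7, C_1 ≅ Z^18, C_2 ≅ Z^12.

The boundary map ∂_1: C_1 → C_0 is given by ∂[p,q] = [q] − [p].
As a 7×18 matrix over Z this has rank 6, with invariant factors (1,1,1,1,1,1).

Boundary ∂_2: C_2 → C_1 acts by ∂[p,q,r] = [q,r] − [p,r] + [p,q]. For instance
  ∂[3,4,5] = [4,5] − [3,5] + [3,4],
  ∂[1,2,3] = [2,3] − [1,3] + [1,2].
The 18×12 boundary matrix has rank 12 and Smith normal form diag(1,1,1,1,1,1,1,1,1,1,1,2).

From H_k ≅ ker(∂_k) / im(∂_{k+1}) we obtain:

  H_0: rank C_0 − rank ∂_1 = 7 − 6 = 1, and the invariant factors of ∂_1 are all 1, so H_0 = Z.
  H_1: rank ker ∂_1 − rank ∂_2 = (18 − 6) − 12 = 0, and ∂_2 has invariant factor 2 > 1, so H_1 = Z/2.
  H_2: rank ker ∂_2 − rank ∂_3 = (12 − 12) − 0 = 0, and there is no ∂_3, so H_2 = 0.

As a check, the Euler characteristic is 7 − 18 + 12 = 1, which agrees with 1 − 0 + 0 = 1.

H_0 = Z,  H_1 = Z/2,  H_2 = 0.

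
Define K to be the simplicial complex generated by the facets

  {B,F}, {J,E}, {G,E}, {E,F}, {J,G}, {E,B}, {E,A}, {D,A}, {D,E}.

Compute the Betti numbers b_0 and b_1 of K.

b_0 = 1, b_1 = 3.

Fix the vertex order A < B < D < E < F < G < J and write every simplex with vertices in increasing order. Then dim K = 1 and the simplices of K are:

  0-simplices (7): A, B, D, E, F, G, J
  1-simplices (9): AD, AE, BE, BF, DE, EF, EG, EJ, GJ

Hence C_0 ≅ Z^7, C_1 ≅ Z^9.

Boundary ∂_1: C_1 → C_0 sends each edge [p,q] (with p < q) to q − p. For instance
  ∂EF = F − E.
This gives a 7×9 integer matrix of rank 6; reducing to Smith normal form yields diagonal entries (1,1,1,1,1,1).

Now H_k = ker ∂_k / im ∂_{k+1}, so:

  H_0: rank C_0 − rank ∂_1 = 7 − 6 = 1, and the invariant factors of ∂_1 are all 1, so H_0 ≅ Z.
  H_1: rank ker ∂_1 − rank ∂_2 = (9 − 6) − 0 = 3, and there is no ∂_2, so H_1 ≅ Z^3.

Hence the Betti numbers are b_0 = 1, b_1 = 3.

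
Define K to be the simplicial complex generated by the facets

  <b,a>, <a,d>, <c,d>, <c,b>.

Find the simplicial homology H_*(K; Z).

H_0 ≅ Z,  H_1 ≅ Z.

K has 4 vertices, 4 edges.
rank ∂_0 = 0, rank ∂_1 = 3 ⇒ b_0 = 4 − 0 − 3 = 1; all invariant factors of ∂_1 are 1 so no torsion. So H_0 = Z.
rank ∂_1 = 3, rank ∂_2 = 0 ⇒ b_1 = 4 − 3 − 0 = 1. So H_1 = Z.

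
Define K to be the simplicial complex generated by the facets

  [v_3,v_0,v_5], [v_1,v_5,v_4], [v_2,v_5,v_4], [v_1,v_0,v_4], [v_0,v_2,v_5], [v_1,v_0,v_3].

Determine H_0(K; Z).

Order the vertices as v_0 < v_1 < v_2 < v_3 < v_4 < v_5. Listing each simplex with vertices in this order, K has dimension 2 with simplices:

  0-simplices (6): [v_0], [v_1], [v_2], [v_3], [v_4], [v_5]
  1-simplices (12): [v_0,v_1], [v_0,v_2], [v_0,v_3], [v_0,v_4], [v_0,v_5], [v_1,v_3], [v_1,v_4], [v_1,v_5], [v_2,v_4], [v_2,v_5], [v_3,v_5], [v_4,v_5]
  2-simplices (6): [v_0,v_1,v_3], [v_0,v_1,v_4], [v_0,v_2,v_5], [v_0,v_3,v_5], [v_1,v_4,v_5], [v_2,v_4,v_5]

Hence C_0 ≅ Z^6, C_1 ≅ Z^12, C_2 ≅ Z^6.

The boundary map ∂_1: C_1 → C_0 maps an edge to its endpoints' difference, ∂[p,q] = q − p.
The 6×12 boundary matrix has rank 5 and Smith normal form diag(1,1,1,1,1).

The boundary map ∂_2: C_2 → C_1 acts by ∂[p,q,r] = [q,r] − [p,r] + [p,q]. For instance
  ∂[v_0,v_1,v_3] = [v_1,v_3] − [v_0,v_3] + [v_0,v_1],
  ∂[v_0,v_3,v_5] = [v_3,v_5] − [v_0,v_5] + [v_0,v_3].
As a 12×6 matrix over Z this has rank 6, with invariant factors (1,1,1,1,1,1).

Reading off H_k = ker ∂_k / im ∂_{k+1}:

  H_0: rank C_0 − rank ∂_1 = 6 − 5 = 1, and the invariant factors of ∂_1 are all 1, so H_0 = Z.

H_0 ≅ Z.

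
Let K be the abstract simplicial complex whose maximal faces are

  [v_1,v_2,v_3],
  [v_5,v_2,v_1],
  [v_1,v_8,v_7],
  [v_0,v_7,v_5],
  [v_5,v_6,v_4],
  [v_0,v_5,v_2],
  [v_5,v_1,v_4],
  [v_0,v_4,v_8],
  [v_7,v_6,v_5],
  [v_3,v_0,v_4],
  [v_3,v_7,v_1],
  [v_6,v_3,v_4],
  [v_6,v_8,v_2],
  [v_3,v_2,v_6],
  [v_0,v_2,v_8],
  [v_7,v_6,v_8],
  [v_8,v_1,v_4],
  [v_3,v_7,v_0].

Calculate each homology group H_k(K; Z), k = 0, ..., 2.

H_0 = Z,  H_1 = Z^2,  H_2 = Z.

We work with the vertex ordering v_0 < v_1 < v_2 < v_3 < v_4 < v_5 < v_6 < v_7 < v_8. The simplices of K, each written with vertices in increasing order, are:

  0-simplices (9): [v_0], [v_1], [v_2], [v_3], [v_4], [v_5], [v_6], [v_7], [v_8]
  1-simplices (27): (27 of them)
  2-simplices (18): (18 of them)

giving chain groups C_0 ≅ Z^9, C_1 ≅ Z^27, C_2 ≅ Z^18.

Boundary ∂_1: C_1 → C_0 is given by ∂[p,q] = [q] − [p]. For instance
  ∂[v_1,v_7] = [v_7] − [v_1].
The resulting 9×27 matrix has rank 8, and its Smith normal form has invariant factors (1,1,1,1,1,1,1,1).

Boundary ∂_2: C_2 → C_1 maps a triangle to the signed sum of its edges. For instance
  ∂[v_0,v_3,v_4] = [v_3,v_4] − [v_0,v_4] + [v_0,v_3],
  ∂[v_0,v_4,v_8] = [v_4,v_8] − [v_0,v_8] + [v_0,v_4].
As a 27×18 matrix over Z this has rank 17, with invariant factors (1,1,1,1,1,1,1,1,1,1,1,1,1,1,1,1,1).

Computing H_k = (kernel of ∂_k) / (image of ∂_{k+1}):

  H_0: rank C_0 − rank ∂_1 = 9 − 8 = 1, and the invariant factors of ∂_1 are all 1, so H_0 ≅ Z.
  H_1: rank ker ∂_1 − rank ∂_2 = (27 − 8) − 17 = 2, and the invariant factors of ∂_2 are all 1, so H_1 ≅ Z^2.
  H_2: rank ker ∂_2 − rank ∂_3 = (18 − 17) − 0 = 1, and there is no ∂_3, so H_2 ≅ Z.

(K is a triangulation of the torus T^2.)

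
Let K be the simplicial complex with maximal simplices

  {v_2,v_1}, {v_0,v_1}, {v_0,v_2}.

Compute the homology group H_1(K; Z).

Order the vertices as v_0 < v_1 < v_2. Listing each simplex with vertices in this order, K has dimension 1 with simplices:

  0-simplices (3): [v_0], [v_1], [v_2]
  1-simplices (3): [v_0,v_1], [v_0,v_2], [v_1,v_2]

Hence C_0 ≅ Z^3, C_1 ≅ Z^3.

The boundary map ∂_1: C_1 → C_0 is given by ∂[p,q] = [q] − [p].
The resulting 3×3 matrix has rank 2, and its Smith normal form has invariant factors (1,1).

Now H_k = ker ∂_k / im ∂_{k+1}, so:

  H_1: rank ker ∂_1 − rank ∂_2 = (3 − 2) − 0 = 1, and there is no ∂_2, so H_1 = Z.

H_1 ≅ Z.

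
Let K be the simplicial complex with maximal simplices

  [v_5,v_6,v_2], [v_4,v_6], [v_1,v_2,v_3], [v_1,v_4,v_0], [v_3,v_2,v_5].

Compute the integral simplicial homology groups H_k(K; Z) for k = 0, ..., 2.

Fix the vertex order v_0 < v_1 < v_2 < v_3 < v_4 < v_5 < v_6 and write every simplex with vertices in increasing order. Then dim K = 2 and the simplices of K are:

  0-simplices (7): [v_0], [v_1], [v_2], [v_3], [v_4], [v_5], [v_6]
  1-simplices (11): [v_0,v_1], [v_0,v_4], [v_1,v_2], [v_1,v_3], [v_1,v_4], [v_2,v_3], [v_2,v_5], [v_2,v_6], [v_3,v_5], [v_4,v_6], [v_5,v_6]
  2-simplices (4): [v_0,v_1,v_4], [v_1,v_2,v_3], [v_2,v_3,v_5], [v_2,v_5,v_6]

giving chain groups C_0 ≅ Z^7, C_1 ≅ Z^11, C_2 ≅ Z^4.

The boundary map ∂_1: C_1 → C_0 is given by ∂[p,q] = [q] − [p].
This gives a 7×11 integer matrix of rank 6; reducing to Smith normal form yields diagonal entries (1,1,1,1,1,1).

∂_2: C_2 → C_1 sends each 2-simplex [p,q,r] to [q,r] − [p,r] + [p,q]. For instance
  ∂[v_2,v_5,v_6] = [v_5,v_6] − [v_2,v_6] + [v_2,v_5],
  ∂[v_1,v_2,v_3] = [v_2,v_3] − [v_1,v_3] + [v_1,v_2].
As a 11×4 matrix over Z this has rank 4, with invariant factors (1,1,1,1).

Computing H_k = (kernel of ∂_k) / (image of ∂_{k+1}):

  H_0: rank C_0 − rank ∂_1 = 7 − 6 = 1, and the invariant factors of ∂_1 are all 1, so H_0 = Z.
  H_1: rank ker ∂_1 − rank ∂_2 = (11 − 6) − 4 = 1, and the invariant factors of ∂_2 are all 1, so H_1 = Z.
  H_2: rank ker ∂_2 − rank ∂_3 = (4 − 4) − 0 = 0, and there is no ∂_3, so H_2 = 0.

As a check, the Euler characteristic is 7 − 11 + 4 = 0, which agrees with 1 − 1 + 0 = 0.

H_0 ≅ Z,  H_1 ≅ Z,  H_2 = 0.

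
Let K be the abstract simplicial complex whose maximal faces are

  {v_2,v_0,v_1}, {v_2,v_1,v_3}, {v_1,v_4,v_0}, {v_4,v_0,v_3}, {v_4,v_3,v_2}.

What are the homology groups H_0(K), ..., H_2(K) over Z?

Take the total order v_0 < v_1 < v_2 < v_3 < v_4 on the vertex set. Then K (dimension 2) consists of the simplices:

  0-simplices (5): [v_0], [v_1], [v_2], [v_3], [v_4]
  1-simplices (10): [v_0,v_1], [v_0,v_2], [v_0,v_3], [v_0,v_4], [v_1,v_2], [v_1,v_3], [v_1,v_4], [v_2,v_3], [v_2,v_4], [v_3,v_4]
  2-simplices (5): [v_0,v_1,v_2], [v_0,v_1,v_4], [v_0,v_3,v_4], [v_1,v_2,v_3], [v_2,v_3,v_4]

giving chain groups C_0 ≅ Z^5, C_1 ≅ Z^10, C_2 ≅ Z^5.

∂_1: C_1 → C_0 sends each edge [p,q] (with p < q) to q − p.
As a 5×10 matrix over Z this has rank 4, with invariant factors (1,1,1,1).

Boundary ∂_2: C_2 → C_1 sends each 2-simplex [p,q,r] to [q,r] − [p,r] + [p,q]. For instance
  ∂[v_0,v_1,v_4] = [v_1,v_4] − [v_0,v_4] + [v_0,v_1],
  ∂[v_1,v_2,v_3] = [v_2,v_3] − [v_1,v_3] + [v_1,v_2].
The 10×5 boundary matrix has rank 5 and Smith normal form diag(1,1,1,1,1).

Reading off H_k = ker ∂_k / im ∂_{k+1}:

  H_0: rank C_0 − rank ∂_1 = 5 − 4 = 1, and the invariant factors of ∂_1 are all 1, so H_0 = Z.
  H_1: rank ker ∂_1 − rank ∂_2 = (10 − 4) − 5 = 1, and the invariant factors of ∂_2 are all 1, so H_1 = Z.
  H_2: rank ker ∂_2 − rank ∂_3 = (5 − 5) − 0 = 0, and there is no ∂_3, so H_2 = 0.

(K is a triangulation of the Möbius band.)

H_0 = Z,  H_1 = Z,  H_2 = 0.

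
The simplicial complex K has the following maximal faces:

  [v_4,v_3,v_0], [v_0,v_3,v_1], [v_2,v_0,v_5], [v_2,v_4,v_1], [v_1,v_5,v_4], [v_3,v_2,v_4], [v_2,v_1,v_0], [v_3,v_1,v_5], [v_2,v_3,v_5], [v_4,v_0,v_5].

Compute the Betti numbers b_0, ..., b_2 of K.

b_0 = 1, b_1 = 0, b_2 = 0.

Order the vertices as v_0 < v_1 < v_2 < v_3 < v_4 < v_5. Listing each simplex with vertices in this order, K has dimension 2 with simplices:

  0-simplices (6): [v_0], [v_1], [v_2], [v_3], [v_4], [v_5]
  1-simplices (15): (15 of them)
  2-simplices (10): [v_0,v_1,v_2], [v_0,v_1,v_3], [v_0,v_2,v_5], [v_0,v_3,v_4], [v_0,v_4,v_5], [v_1,v_2,v_4], [v_1,v_3,v_5], [v_1,v_4,v_5], [v_2,v_3,v_4], [v_2,v_3,v_5]

so the chain groups are C_0 ≅ Z^6, C_1 ≅ Z^15, C_2 ≅ Z^10.

∂_1: C_1 → C_0 sends each edge [p,q] (with p < q) to q − p. For instance
  ∂[v_0,v_2] = [v_2] − [v_0].
The 6×15 boundary matrix has rank 5 and Smith normal form diag(1,1,1,1,1).

Boundary ∂_2: C_2 → C_1 maps a triangle to the signed sum of its edges. For instance
  ∂[v_0,v_2,v_5] = [v_2,v_5] − [v_0,v_5] + [v_0,v_2],
  ∂[v_2,v_3,v_5] = [v_3,v_5] − [v_2,v_5] + [v_2,v_3].
The 15×10 boundary matrix has rank 10 and Smith normal form diag(1,1,1,1,1,1,1,1,1,2).

Now H_k = ker ∂_k / im ∂_{k+1}, so:

  H_0: rank C_0 − rank ∂_1 = 6 − 5 = 1, and the invariant factors of ∂_1 are all 1, so H_0 = Z.
  H_1: rank ker ∂_1 − rank ∂_2 = (15 − 5) − 10 = 0, and ∂_2 has invariant factor 2 > 1, so H_1 = Z/2Z.
  H_2: rank ker ∂_2 − rank ∂_3 = (10 − 10) − 0 = 0, and there is no ∂_3, so H_2 = 0.

Hence the Betti numbers are b_0 = 1, b_1 = 0, b_2 = 0.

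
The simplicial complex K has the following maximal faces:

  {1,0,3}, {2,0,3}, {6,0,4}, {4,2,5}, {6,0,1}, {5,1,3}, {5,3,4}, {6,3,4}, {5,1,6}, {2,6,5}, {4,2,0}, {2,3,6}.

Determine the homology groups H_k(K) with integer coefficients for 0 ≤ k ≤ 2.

H_0 = Z,  H_1 = Z_2,  H_2 = 0.

Take the total order 0 < 1 < 2 < 3 < 4 < 5 < 6 on the vertex set. Then K (dimension 2) consists of the simplices:

  0-simplices (7): [0], [1], [2], [3], [4], [5], [6]
  1-simplices (18): [0,1], [0,2], [0,3], [0,4], [0,6], [1,3], [1,5], [1,6], [2,3], [2,4], [2,5], [2,6], [3,4], [3,5], [3,6], [4,5], [4,6], [5,6]
  2-simplices (12): [0,1,3], [0,1,6], [0,2,3], [0,2,4], [0,4,6], [1,3,5], [1,5,6], [2,3,6], [2,4,5], [2,5,6], [3,4,5], [3,4,6]

so the chain groups are C_0 ≅ Z^7, C_1 ≅ Z^18, C_2 ≅ Z^12.

The boundary map ∂_1: C_1 → C_0 is given by ∂[p,q] = [q] − [p]. For instance
  ∂[2,3] = [3] − [2].
This gives a 7×18 integer matrix of rank 6; reducing to Smith normal form yields diagonal entries (1,1,1,1,1,1).

Boundary ∂_2: C_2 → C_1 acts by ∂[p,q,r] = [q,r] − [p,r] + [p,q]. For instance
  ∂[0,4,6] = [4,6] − [0,6] + [0,4],
  ∂[2,3,6] = [3,6] − [2,6] + [2,3].
As a 18×12 matrix over Z this has rank 12, with invariant factors (1,1,1,1,1,1,1,1,1,1,1,2).

Reading off H_k = ker ∂_k / im ∂_{k+1}:

  H_0: rank C_0 − rank ∂_1 = 7 − 6 = 1, and the invariant factors of ∂_1 are all 1, so H_0 ≅ Z.
  H_1: rank ker ∂_1 − rank ∂_2 = (18 − 6) − 12 = 0, and ∂_2 has invariant factor 2 > 1, so H_1 ≅ Z_2.
  H_2: rank ker ∂_2 − rank ∂_3 = (12 − 12) − 0 = 0, and there is no ∂_3, so H_2 ≅ 0.

As a check, the Euler characteristic is 7 − 18 + 12 = 1, which agrees with 1 − 0 + 0 = 1.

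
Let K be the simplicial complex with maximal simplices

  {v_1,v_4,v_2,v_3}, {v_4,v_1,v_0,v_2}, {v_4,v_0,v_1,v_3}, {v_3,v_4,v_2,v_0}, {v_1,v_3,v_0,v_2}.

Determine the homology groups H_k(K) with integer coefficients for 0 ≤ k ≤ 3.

Take the total order v_0 < v_1 < v_2 < v_3 < v_4 on the vertex set. Then K (dimension 3) consists of the simplices:

  0-simplices (5): [v_0], [v_1], [v_2], [v_3], [v_4]
  1-simplices (10): [v_0,v_1], [v_0,v_2], [v_0,v_3], [v_0,v_4], [v_1,v_2], [v_1,v_3], [v_1,v_4], [v_2,v_3], [v_2,v_4], [v_3,v_4]
  2-simplices (10): [v_0,v_1,v_2], [v_0,v_1,v_3], [v_0,v_1,v_4], [v_0,v_2,v_3], [v_0,v_2,v_4], [v_0,v_3,v_4], [v_1,v_2,v_3], [v_1,v_2,v_4], [v_1,v_3,v_4], [v_2,v_3,v_4]
  3-simplices (5): [v_0,v_1,v_2,v_3], [v_0,v_1,v_2,v_4], [v_0,v_1,v_3,v_4], [v_0,v_2,v_3,v_4], [v_1,v_2,v_3,v_4]

Hence C_0 ≅ Z^5, C_1 ≅ Z^10, C_2 ≅ Z^10, C_3 ≅ Z^5.

∂_1: C_1 → C_0 sends each edge [p,q] (with p < q) to q − p.
As a 5×10 matrix over Z this has rank 4, with invariant factors (1,1,1,1).

∂_2: C_2 → C_1 maps a triangle to the signed sum of its edges. For instance
  ∂[v_0,v_1,v_4] = [v_1,v_4] − [v_0,v_4] + [v_0,v_1],
  ∂[v_0,v_1,v_2] = [v_1,v_2] − [v_0,v_2] + [v_0,v_1].
The 10×10 boundary matrix has rank 6 and Smith normal form diag(1,1,1,1,1,1).

Boundary ∂_3: C_3 → C_2 sends each 3-simplex σ to the alternating sum Σ_i (−1)^i (σ with its i-th vertex removed). For instance
  ∂[v_0,v_2,v_3,v_4] = [v_2,v_3,v_4] − [v_0,v_3,v_4] + [v_0,v_2,v_4] − [v_0,v_2,v_3],
  ∂[v_1,v_2,v_3,v_4] = [v_2,v_3,v_4] − [v_1,v_3,v_4] + [v_1,v_2,v_4] − [v_1,v_2,v_3].
The resulting 10×5 matrix has rank 4, and its Smith normal form has invariant factors (1,1,1,1).

Reading off H_k = ker ∂_k / im ∂_{k+1}:

  H_0: rank C_0 − rank ∂_1 = 5 − 4 = 1, and the invariant factors of ∂_1 are all 1, so H_0 ≅ Z.
  H_1: rank ker ∂_1 − rank ∂_2 = (10 − 4) − 6 = 0, and the invariant factors of ∂_2 are all 1, so H_1 ≅ 0.
  H_2: rank ker ∂_2 − rank ∂_3 = (10 − 6) − 4 = 0, and the invariant factors of ∂_3 are all 1, so H_2 ≅ 0.
  H_3: rank ker ∂_3 − rank ∂_4 = (5 − 4) − 0 = 1, and there is no ∂_4, so H_3 ≅ Z.

As a check, the Euler characteristic is 5 − 10 + 10 − 5 = 0, which agrees with 1 − 0 + 0 − 1 = 0.

H_0 = Z,  H_1 = 0,  H_2 = 0,  H_3 = Z.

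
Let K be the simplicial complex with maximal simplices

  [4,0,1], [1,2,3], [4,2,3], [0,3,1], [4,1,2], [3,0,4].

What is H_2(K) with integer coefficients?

Order the vertices as 0 < 1 < 2 < 3 < 4. Listing each simplex with vertices in this order, K has dimension 2 with simplices:

  0-simplices (5): [0], [1], [2], [3], [4]
  1-simplices (9): [0,1], [0,3], [0,4], [1,2], [1,3], [1,4], [2,3], [2,4], [3,4]
  2-simplices (6): [0,1,3], [0,1,4], [0,3,4], [1,2,3], [1,2,4], [2,3,4]

so the chain groups are C_0 ≅ Z^5, C_1 ≅ Z^9, C_2 ≅ Z^6.

Boundary ∂_1: C_1 → C_0 is given by ∂[p,q] = [q] − [p].
As a 5×9 matrix over Z this has rank 4, with invariant factors (1,1,1,1).

Boundary ∂_2: C_2 → C_1 maps a triangle to the signed sum of its edges. For instance
  ∂[0,3,4] = [3,4] − [0,4] + [0,3],
  ∂[0,1,4] = [1,4] − [0,4] + [0,1].
This gives a 9×6 integer matrix of rank 5; reducing to Smith normal form yields diagonal entries (1,1,1,1,1).

From H_k ≅ ker(∂_k) / im(∂_{k+1}) we obtain:

  H_2: rank ker ∂_2 − rank ∂_3 = (6 − 5) − 0 = 1, and there is no ∂_3, so H_2 ≅ Z.

H_2 ≅ Z.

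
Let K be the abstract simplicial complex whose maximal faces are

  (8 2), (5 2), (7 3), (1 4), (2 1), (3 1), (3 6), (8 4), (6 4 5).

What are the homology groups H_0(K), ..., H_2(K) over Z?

H_0 ≅ Z,  H_1 ≅ Z^3,  H_2 = 0.

We work with the vertex ordering 1 < 2 < 3 < 4 < 5 < 6 < 7 < 8. The simplices of K, each written with vertices in increasing order, are:

  0-simplices (8): [1], [2], [3], [4], [5], [6], [7], [8]
  1-simplices (11): [1,2], [1,3], [1,4], [2,5], [2,8], [3,6], [3,7], [4,5], [4,6], [4,8], [5,6]
  2-simplices (1): [4,5,6]

so the chain groups are C_0 ≅ Z^8, C_1 ≅ Z^11, C_2 ≅ Z^1.

The boundary map ∂_1: C_1 → C_0 maps an edge to its endpoints' difference, ∂[p,q] = q − p.
As a 8×11 matrix over Z this has rank 7, with invariant factors (1,1,1,1,1,1,1).

Boundary ∂_2: C_2 → C_1 maps a triangle to the signed sum of its edges. For instance
  ∂[4,5,6] = [5,6] − [4,6] + [4,5].
The 11×1 boundary matrix has rank 1 and Smith normal form diag(1).

Reading off H_k = ker ∂_k / im ∂_{k+1}:

  H_0: rank C_0 − rank ∂_1 = 8 − 7 = 1, and the invariant factors of ∂_1 are all 1, so H_0 ≅ Z.
  H_1: rank ker ∂_1 − rank ∂_2 = (11 − 7) − 1 = 3, and the invariant factors of ∂_2 are all 1, so H_1 ≅ Z^3.
  H_2: rank ker ∂_2 − rank ∂_3 = (1 − 1) − 0 = 0, and there is no ∂_3, so H_2 ≅ 0.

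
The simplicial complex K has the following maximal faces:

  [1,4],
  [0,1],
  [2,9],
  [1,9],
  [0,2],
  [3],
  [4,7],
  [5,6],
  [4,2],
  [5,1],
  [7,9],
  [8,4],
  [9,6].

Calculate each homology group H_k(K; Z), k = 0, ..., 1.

H_0 = Z^2,  H_1 = Z^4.

We work with the vertex ordering 0 < 1 < 2 < 3 < 4 < 5 < 6 < 7 < 8 < 9. The simplices of K, each written with vertices in increasing order, are:

  0-simplices (10): [0], [1], [2], [3], [4], [5], [6], [7], [8], [9]
  1-simplices (12): [0,1], [0,2], [1,4], [1,5], [1,9], [2,4], [2,9], [4,7], [4,8], [5,6], [6,9], [7,9]

Hence C_0 ≅ Z^10, C_1 ≅ Z^12.

Boundary ∂_1: C_1 → C_0 is given by ∂[p,q] = [q] − [p]. For instance
  ∂[6,9] = [9] − [6].
As a 10×12 matrix over Z this has rank 8, with invariant factors (1,1,1,1,1,1,1,1).

From H_k ≅ ker(∂_k) / im(∂_{k+1}) we obtain:

  H_0: rank C_0 − rank ∂_1 = 10 − 8 = 2, and the invariant factors of ∂_1 are all 1, so H_0 ≅ Z^2.
  H_1: rank ker ∂_1 − rank ∂_2 = (12 − 8) − 0 = 4, and there is no ∂_2, so H_1 ≅ Z^4.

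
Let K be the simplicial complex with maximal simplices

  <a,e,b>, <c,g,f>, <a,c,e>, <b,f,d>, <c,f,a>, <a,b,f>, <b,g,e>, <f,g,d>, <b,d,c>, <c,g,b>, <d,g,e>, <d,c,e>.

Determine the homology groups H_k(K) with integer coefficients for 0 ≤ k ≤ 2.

H_0 ≅ Z,  H_1 ≅ Z/2,  H_2 = 0.

Fix the vertex order a < b < c < d < e < f < g and write every simplex with vertices in increasing order. Then dim K = 2 and the simplices of K are:

  0-simplices (7): a, b, c, d, e, f, g
  1-simplices (18): ab, ac, ae, af, bc, bd, be, bf, bg, cd, ce, cf, cg, de, df, dg, eg, fg
  2-simplices (12): abe, abf, ace, acf, bcd, bcg, bdf, beg, cde, cfg, deg, dfg

so the chain groups are C_0 ≅ Z^7, C_1 ≅ Z^18, C_2 ≅ Z^12.

Boundary ∂_1: C_1 → C_0 maps an edge to its endpoints' difference, ∂[p,q] = q − p. For instance
  ∂ac = c − a.
This gives a 7×18 integer matrix of rank 6; reducing to Smith normal form yields diagonal entries (1,1,1,1,1,1).

∂_2: C_2 → C_1 sends each 2-simplex [p,q,r] to [q,r] − [p,r] + [p,q]. For instance
  ∂abe = be − ae + ab,
  ∂bcd = cd − bd + bc.
As a 18×12 matrix over Z this has rank 12, with invariant factors (1,1,1,1,1,1,1,1,1,1,1,2).

From H_k ≅ ker(∂_k) / im(∂_{k+1}) we obtain:

  H_0: rank C_0 − rank ∂_1 = 7 − 6 = 1, and the invariant factors of ∂_1 are all 1, so H_0 ≅ Z.
  H_1: rank ker ∂_1 − rank ∂_2 = (18 − 6) − 12 = 0, and ∂_2 has invariant factor 2 > 1, so H_1 ≅ Z/2.
  H_2: rank ker ∂_2 − rank ∂_3 = (12 − 12) − 0 = 0, and there is no ∂_3, so H_2 ≅ 0.

As a check, the Euler characteristic is 7 − 18 + 12 = 1, which agrees with 1 − 0 + 0 = 1.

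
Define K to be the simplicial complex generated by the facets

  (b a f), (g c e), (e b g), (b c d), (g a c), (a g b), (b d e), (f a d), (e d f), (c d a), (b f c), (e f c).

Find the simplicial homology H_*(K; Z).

K has 7 vertices, 18 edges, 12 triangles.
rank ∂_0 = 0, rank ∂_1 = 6 ⇒ b_0 = 7 − 0 − 6 = 1; all invariant factors of ∂_1 are 1 so no torsion. So H_0 = Z.
rank ∂_1 = 6, rank ∂_2 = 12 ⇒ b_1 = 18 − 6 − 12 = 0; ∂_2 has invariant factor(s) [2] giving torsion. So H_1 = Z/2Z.
rank ∂_2 = 12, rank ∂_3 = 0 ⇒ b_2 = 12 − 12 − 0 = 0. So H_2 = 0.

H_0 ≅ Z,  H_1 ≅ Z/2Z,  H_2 = 0.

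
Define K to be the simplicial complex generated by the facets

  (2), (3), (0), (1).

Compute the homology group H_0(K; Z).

Fix the vertex order 0 < 1 < 2 < 3 and write every simplex with vertices in increasing order. Then dim K = 0 and the simplices of K are:

  0-simplices (4): [0], [1], [2], [3]

giving chain groups C_0 ≅ Z^4.

Computing H_k = (kernel of ∂_k) / (image of ∂_{k+1}):

  H_0: rank C_0 − rank ∂_1 = 4 − 0 = 4, and there is no ∂_1, so H_0 = Z^4.

(K is a triangulation of a set of 4 points.)

H_0 = Z^4.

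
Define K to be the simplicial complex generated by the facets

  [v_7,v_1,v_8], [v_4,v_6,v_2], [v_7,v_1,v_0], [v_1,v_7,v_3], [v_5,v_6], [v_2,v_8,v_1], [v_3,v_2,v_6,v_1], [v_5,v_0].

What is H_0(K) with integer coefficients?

H_0 = Z.

Order the vertices as v_0 < v_1 < v_2 < v_3 < v_4 < v_5 < v_6 < v_7 < v_8. Listing each simplex with vertices in this order, K has dimension 3 with simplices:

  0-simplices (9): [v_0], [v_1], [v_2], [v_3], [v_4], [v_5], [v_6], [v_7], [v_8]
  1-simplices (17): (17 of them)
  2-simplices (9): [v_0,v_1,v_7], [v_1,v_2,v_3], [v_1,v_2,v_6], [v_1,v_2,v_8], [v_1,v_3,v_6], [v_1,v_3,v_7], [v_1,v_7,v_8], [v_2,v_3,v_6], [v_2,v_4,v_6]
  3-simplices (1): [v_1,v_2,v_3,v_6]

so the chain groups are C_0 ≅ Z^9, C_1 ≅ Z^17, C_2 ≅ Z^9, C_3 ≅ Z^1.

∂_1: C_1 → C_0 maps an edge to its endpoints' difference, ∂[p,q] = q − p.
The 9×17 boundary matrix has rank 8 and Smith normal form diag(1,1,1,1,1,1,1,1).

The boundary map ∂_2: C_2 → C_1 acts by ∂[p,q,r] = [q,r] − [p,r] + [p,q]. For instance
  ∂[v_2,v_4,v_6] = [v_4,v_6] − [v_2,v_6] + [v_2,v_4],
  ∂[v_2,v_3,v_6] = [v_3,v_6] − [v_2,v_6] + [v_2,v_3].
The resulting 17×9 matrix has rank 8, and its Smith normal form has invariant factors (1,1,1,1,1,1,1,1).

Boundary ∂_3: C_3 → C_2 sends each 3-simplex σ to the alternating sum Σ_i (−1)^i (σ with its i-th vertex removed). For instance
  ∂[v_1,v_2,v_3,v_6] = [v_2,v_3,v_6] − [v_1,v_3,v_6] + [v_1,v_2,v_6] − [v_1,v_2,v_3].
As a 9×1 matrix over Z this has rank 1, with invariant factors (1).

Computing H_k = (kernel of ∂_k) / (image of ∂_{k+1}):

  H_0: rank C_0 − rank ∂_1 = 9 − 8 = 1, and the invariant factors of ∂_1 are all 1, so H_0 ≅ Z.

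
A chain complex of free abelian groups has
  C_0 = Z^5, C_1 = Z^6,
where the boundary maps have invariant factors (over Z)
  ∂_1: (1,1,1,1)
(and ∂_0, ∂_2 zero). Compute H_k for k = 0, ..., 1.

H_0: b_0 = 5 − 0 − 4 = 1; torsion from ∂_1 factors > 1: none. So H_0 ≅ Z.
H_1: b_1 = 6 − 4 − 0 = 2; torsion from ∂_2 factors > 1: none. So H_1 ≅ Z^2.

H_0 ≅ Z,  H_1 ≅ Z^2.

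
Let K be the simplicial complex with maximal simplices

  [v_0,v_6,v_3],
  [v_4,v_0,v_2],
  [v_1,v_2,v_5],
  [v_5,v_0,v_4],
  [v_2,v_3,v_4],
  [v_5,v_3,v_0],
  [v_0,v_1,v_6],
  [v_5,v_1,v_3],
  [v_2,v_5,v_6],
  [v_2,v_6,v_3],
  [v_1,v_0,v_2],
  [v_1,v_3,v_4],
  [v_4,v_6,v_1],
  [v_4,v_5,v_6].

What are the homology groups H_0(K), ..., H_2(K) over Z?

H_0 ≅ Z,  H_1 ≅ Z^2,  H_2 ≅ Z.

Take the total order v_0 < v_1 < v_2 < v_3 < v_4 < v_5 < v_6 on the vertex set. Then K (dimension 2) consists of the simplices:

  0-simplices (7): [v_0], [v_1], [v_2], [v_3], [v_4], [v_5], [v_6]
  1-simplices (21): (21 of them)
  2-simplices (14): (14 of them)

giving chain groups C_0 ≅ Z^7, C_1 ≅ Z^21, C_2 ≅ Z^14.

Boundary ∂_1: C_1 → C_0 maps an edge to its endpoints' difference, ∂[p,q] = q − p.
This gives a 7×21 integer matrix of rank 6; reducing to Smith normal form yields diagonal entries (1,1,1,1,1,1).

Boundary ∂_2: C_2 → C_1 maps a triangle to the signed sum of its edges. For instance
  ∂[v_0,v_2,v_4] = [v_2,v_4] − [v_0,v_4] + [v_0,v_2],
  ∂[v_0,v_3,v_5] = [v_3,v_5] − [v_0,v_5] + [v_0,v_3].
As a 21×14 matrix over Z this has rank 13, with invariant factors (1,1,1,1,1,1,1,1,1,1,1,1,1).

Now H_k = ker ∂_k / im ∂_{k+1}, so:

  H_0: rank C_0 − rank ∂_1 = 7 − 6 = 1, and the invariant factors of ∂_1 are all 1, so H_0 ≅ Z.
  H_1: rank ker ∂_1 − rank ∂_2 = (21 − 6) − 13 = 2, and the invariant factors of ∂_2 are all 1, so H_1 ≅ Z^2.
  H_2: rank ker ∂_2 − rank ∂_3 = (14 − 13) − 0 = 1, and there is no ∂_3, so H_2 ≅ Z.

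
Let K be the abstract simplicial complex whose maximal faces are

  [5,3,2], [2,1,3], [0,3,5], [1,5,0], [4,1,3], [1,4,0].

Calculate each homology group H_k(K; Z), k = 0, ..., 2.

K has 6 vertices, 12 edges, 6 triangles.
rank ∂_0 = 0, rank ∂_1 = 5 ⇒ b_0 = 6 − 0 − 5 = 1; all invariant factors of ∂_1 are 1 so no torsion. So H_0 = Z.
rank ∂_1 = 5, rank ∂_2 = 6 ⇒ b_1 = 12 − 5 − 6 = 1; all invariant factors of ∂_2 are 1 so no torsion. So H_1 = Z.
rank ∂_2 = 6, rank ∂_3 = 0 ⇒ b_2 = 6 − 6 − 0 = 0. So H_2 = 0.

H_0 ≅ Z,  H_1 ≅ Z,  H_2 = 0.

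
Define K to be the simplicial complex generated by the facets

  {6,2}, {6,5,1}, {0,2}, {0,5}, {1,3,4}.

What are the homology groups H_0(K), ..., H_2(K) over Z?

Take the total order 0 < 1 < 2 < 3 < 4 < 5 < 6 on the vertex set. Then K (dimension 2) consists of the simplices:

  0-simplices (7): [0], [1], [2], [3], [4], [5], [6]
  1-simplices (9): [0,2], [0,5], [1,3], [1,4], [1,5], [1,6], [2,6], [3,4], [5,6]
  2-simplices (2): [1,3,4], [1,5,6]

giving chain groups C_0 ≅ Z^7, C_1 ≅ Z^9, C_2 ≅ Z^2.

∂_1: C_1 → C_0 is given by ∂[p,q] = [q] − [p]. For instance
  ∂[1,5] = [5] − [1].
This gives a 7×9 integer matrix of rank 6; reducing to Smith normal form yields diagonal entries (1,1,1,1,1,1).

The boundary map ∂_2: C_2 → C_1 sends each 2-simplex [p,q,r] to [q,r] − [p,r] + [p,q]. For instance
  ∂[1,3,4] = [3,4] − [1,4] + [1,3],
  ∂[1,5,6] = [5,6] − [1,6] + [1,5].
As a 9×2 matrix over Z this has rank 2, with invariant factors (1,1).

From H_k ≅ ker(∂_k) / im(∂_{k+1}) we obtain:

  H_0: rank C_0 − rank ∂_1 = 7 − 6 = 1, and the invariant factors of ∂_1 are all 1, so H_0 ≅ Z.
  H_1: rank ker ∂_1 − rank ∂_2 = (9 − 6) − 2 = 1, and the invariant factors of ∂_2 are all 1, so H_1 ≅ Z.
  H_2: rank ker ∂_2 − rank ∂_3 = (2 − 2) − 0 = 0, and there is no ∂_3, so H_2 ≅ 0.

As a check, the Euler characteristic is 7 − 9 + 2 = 0, which agrees with 1 − 1 + 0 = 0.

H_0 = Z,  H_1 = Z,  H_2 = 0.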